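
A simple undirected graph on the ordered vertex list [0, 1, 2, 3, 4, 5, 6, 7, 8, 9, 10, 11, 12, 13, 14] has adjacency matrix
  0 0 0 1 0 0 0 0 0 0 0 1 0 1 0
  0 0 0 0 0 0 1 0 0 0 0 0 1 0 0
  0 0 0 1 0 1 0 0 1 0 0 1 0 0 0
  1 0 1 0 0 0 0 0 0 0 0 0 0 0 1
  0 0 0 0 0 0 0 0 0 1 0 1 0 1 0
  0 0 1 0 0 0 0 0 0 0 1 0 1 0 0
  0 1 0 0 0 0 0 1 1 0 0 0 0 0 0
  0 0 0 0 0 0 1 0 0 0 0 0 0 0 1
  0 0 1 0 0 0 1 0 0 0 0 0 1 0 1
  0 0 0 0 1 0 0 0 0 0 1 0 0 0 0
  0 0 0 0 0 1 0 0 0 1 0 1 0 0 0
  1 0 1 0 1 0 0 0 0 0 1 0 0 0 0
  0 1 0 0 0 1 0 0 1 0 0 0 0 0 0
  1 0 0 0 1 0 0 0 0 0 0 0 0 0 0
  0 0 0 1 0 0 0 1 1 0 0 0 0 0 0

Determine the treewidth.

3

A width-3 tree decomposition is:
Bags: B1 = {1, 6, 7, 14}  B2 = {1, 6, 8, 14}  B3 = {1, 8, 12, 14}  B4 = {3, 8, 12, 14}  B5 = {2, 3, 8, 12}  B6 = {2, 3, 5, 12}  B7 = {0, 2, 3, 5}  B8 = {0, 2, 5, 11}  B9 = {0, 5, 10, 11}  B10 = {0, 10, 11, 13}  B11 = {4, 10, 11, 13}  B12 = {4, 9, 10, 13}
Tree: B1–B2, B2–B3, B3–B4, B4–B5, B5–B6, B6–B7, B7–B8, B8–B9, B9–B10, B10–B11, B11–B12
Each bag holds 4 vertices, so the decomposition has width 3, which upper-bounds the treewidth. For the lower bound: the 4 vertex sets {1,6,7}, {14}, {8}, {2,3,5,12} are disjoint, each induces a connected subgraph, and every pair is joined by at least one edge of G. Contracting each set to a single vertex therefore yields K_{4} as a minor, and since treewidth is minor-monotone, tw(G) ≥ tw(K_{4}) = 3. Hence tw(G) = 3 exactly.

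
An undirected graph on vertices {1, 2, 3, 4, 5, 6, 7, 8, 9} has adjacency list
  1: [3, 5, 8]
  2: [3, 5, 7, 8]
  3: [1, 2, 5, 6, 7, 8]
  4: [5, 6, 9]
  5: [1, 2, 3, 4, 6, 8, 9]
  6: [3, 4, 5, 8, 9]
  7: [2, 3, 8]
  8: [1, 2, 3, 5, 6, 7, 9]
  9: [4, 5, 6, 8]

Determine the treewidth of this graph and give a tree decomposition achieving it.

Every bag has size at most 4, so the width is 4 − 1 = 3 and tw(G) ≤ 3. Conversely, {5, 6, 8, 9} is a clique of size 4, and the vertices of any clique must share a bag in every tree decomposition; so some bag has ≥ 4 vertices and tw(G) ≥ 3. The upper and lower bounds meet at 3, so that is the treewidth.

Treewidth 3.
One such decomposition:
Bags: B1 = {2, 3, 5, 8}  B2 = {3, 5, 6, 8}  B3 = {5, 6, 8, 9}  B4 = {2, 3, 7, 8}  B5 = {1, 3, 5, 8}  B6 = {4, 5, 6, 9}
Tree: B1–B2, B2–B3, B1–B4, B1–B5, B3–B6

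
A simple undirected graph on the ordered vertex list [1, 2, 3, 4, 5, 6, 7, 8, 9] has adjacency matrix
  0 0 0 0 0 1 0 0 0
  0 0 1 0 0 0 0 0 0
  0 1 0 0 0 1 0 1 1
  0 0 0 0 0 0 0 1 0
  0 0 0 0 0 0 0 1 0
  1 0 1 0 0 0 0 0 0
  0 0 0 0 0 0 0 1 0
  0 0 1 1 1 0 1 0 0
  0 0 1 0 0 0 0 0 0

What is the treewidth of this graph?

A width-1 tree decomposition is:
Bags: B1 = {3, 6}  B2 = {3, 8}  B3 = {4, 8}  B4 = {7, 8}  B5 = {5, 8}  B6 = {3, 9}  B7 = {2, 3}  B8 = {1, 6}
Tree: B1–B2, B2–B3, B3–B4, B4–B5, B2–B6, B1–B7, B1–B8
The largest bag has 2 vertices, giving width 1; this decomposition certifies tw(G) ≤ 1. Since G has at least one edge (e.g. 6–3), it is not an edgeless graph, so tw(G) ≥ 1. Combining the bounds, tw(G) = 1.

1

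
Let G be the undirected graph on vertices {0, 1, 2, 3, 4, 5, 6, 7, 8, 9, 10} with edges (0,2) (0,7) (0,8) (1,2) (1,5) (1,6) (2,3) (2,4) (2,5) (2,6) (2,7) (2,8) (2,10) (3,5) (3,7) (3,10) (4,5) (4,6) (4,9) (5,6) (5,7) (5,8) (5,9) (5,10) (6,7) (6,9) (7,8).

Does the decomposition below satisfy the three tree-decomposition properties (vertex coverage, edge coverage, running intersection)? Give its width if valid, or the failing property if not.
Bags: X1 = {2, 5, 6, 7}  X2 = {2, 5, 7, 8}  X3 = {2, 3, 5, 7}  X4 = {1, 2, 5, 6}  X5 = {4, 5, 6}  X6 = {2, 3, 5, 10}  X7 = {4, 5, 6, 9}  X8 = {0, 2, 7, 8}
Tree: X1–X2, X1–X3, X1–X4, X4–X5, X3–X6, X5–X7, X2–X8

A tree decomposition must satisfy three properties: every vertex lies in some bag; for every edge, both endpoints lie together in some bag; and for every vertex, the bags containing it form a connected subtree. Here edge (2,4) lies in no bag, so the decomposition is invalid.

No — edge (2,4) lies in no bag.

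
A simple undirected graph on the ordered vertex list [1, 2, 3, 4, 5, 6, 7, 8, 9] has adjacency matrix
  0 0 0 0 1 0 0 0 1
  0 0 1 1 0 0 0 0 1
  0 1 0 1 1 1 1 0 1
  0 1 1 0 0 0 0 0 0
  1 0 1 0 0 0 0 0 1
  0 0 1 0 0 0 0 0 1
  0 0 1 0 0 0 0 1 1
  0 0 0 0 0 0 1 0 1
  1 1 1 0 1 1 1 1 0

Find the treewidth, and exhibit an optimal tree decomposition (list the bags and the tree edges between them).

Treewidth 2.
One such decomposition:
Bags: B1 = {3, 7, 9}  B2 = {2, 3, 9}  B3 = {7, 8, 9}  B4 = {3, 5, 9}  B5 = {1, 5, 9}  B6 = {3, 6, 9}  B7 = {2, 3, 4}
Tree: B1–B2, B1–B3, B2–B4, B4–B5, B1–B6, B2–B7

The largest bag has 3 vertices, giving width 2; this decomposition certifies tw(G) ≤ 2. On the other hand G contains the 3-clique {7, 8, 9}. A clique must lie in a single bag of any decomposition, so no decomposition can have width below 2. Combining the bounds, tw(G) = 2.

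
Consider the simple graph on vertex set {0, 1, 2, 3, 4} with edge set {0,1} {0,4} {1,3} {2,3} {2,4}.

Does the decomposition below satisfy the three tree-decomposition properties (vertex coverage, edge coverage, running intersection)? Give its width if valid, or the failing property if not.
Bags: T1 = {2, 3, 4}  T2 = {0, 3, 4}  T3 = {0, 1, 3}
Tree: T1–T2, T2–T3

Vertex coverage: the bags together contain {0, 1, 2, 3, 4}, the full vertex set. Edge coverage: each edge of G has both endpoints in at least one bag. Running intersection: for every vertex, the bags containing it form a connected subtree. All three properties hold, so this is a valid tree decomposition of width max|bag| − 1 = 2, and hence tw(G) ≤ 2.

Yes; width 2.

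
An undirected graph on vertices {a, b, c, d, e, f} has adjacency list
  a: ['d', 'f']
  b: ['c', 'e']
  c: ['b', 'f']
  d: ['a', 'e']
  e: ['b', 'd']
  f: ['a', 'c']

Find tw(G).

A width-2 tree decomposition is:
Bags: B1 = {b, c, e}  B2 = {c, d, e}  B3 = {a, c, d}  B4 = {a, c, f}
Tree: B1–B2, B2–B3, B3–B4
Each bag holds 3 vertices, so the decomposition has width 2, which upper-bounds the treewidth. For the lower bound, G contains the cycle c–b–e–d–a–f–c, so G is not a forest; only forests have treewidth ≤ 1, hence tw(G) ≥ 2. The upper and lower bounds meet at 2, so that is the treewidth.

2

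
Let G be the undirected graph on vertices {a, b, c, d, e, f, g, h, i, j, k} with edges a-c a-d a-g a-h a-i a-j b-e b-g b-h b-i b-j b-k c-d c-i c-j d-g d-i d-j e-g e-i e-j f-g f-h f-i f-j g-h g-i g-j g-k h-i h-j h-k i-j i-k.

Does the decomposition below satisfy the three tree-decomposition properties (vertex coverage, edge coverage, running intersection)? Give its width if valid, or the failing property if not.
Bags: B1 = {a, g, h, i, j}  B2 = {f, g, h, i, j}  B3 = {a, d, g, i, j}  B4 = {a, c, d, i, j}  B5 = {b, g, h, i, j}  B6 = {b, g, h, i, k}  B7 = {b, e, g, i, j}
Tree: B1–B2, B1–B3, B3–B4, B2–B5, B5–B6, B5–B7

Checking the three conditions: (i) the bags cover all of {a, b, c, d, e, f, g, h, i, j, k}; (ii) for each edge, some bag contains both endpoints; (iii) the bags containing any fixed vertex form a subtree. All hold, so the decomposition is valid with width 5 − 1 = 4.

Yes; width 4.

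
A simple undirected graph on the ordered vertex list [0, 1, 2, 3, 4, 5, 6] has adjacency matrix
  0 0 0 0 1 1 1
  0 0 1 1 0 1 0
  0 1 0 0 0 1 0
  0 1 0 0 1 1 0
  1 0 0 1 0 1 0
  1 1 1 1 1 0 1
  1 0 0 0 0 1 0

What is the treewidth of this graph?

2

A width-2 tree decomposition is:
Bags: B1 = {1, 3, 5}  B2 = {3, 4, 5}  B3 = {0, 4, 5}  B4 = {0, 5, 6}  B5 = {1, 2, 5}
Tree: B1–B2, B2–B3, B3–B4, B1–B5
The largest bag has 3 vertices, giving width 2; this decomposition certifies tw(G) ≤ 2. On the other hand G contains the 3-clique {0, 4, 5}. A clique must lie in a single bag of any decomposition, so no decomposition can have width below 2. The upper and lower bounds meet at 2, so that is the treewidth.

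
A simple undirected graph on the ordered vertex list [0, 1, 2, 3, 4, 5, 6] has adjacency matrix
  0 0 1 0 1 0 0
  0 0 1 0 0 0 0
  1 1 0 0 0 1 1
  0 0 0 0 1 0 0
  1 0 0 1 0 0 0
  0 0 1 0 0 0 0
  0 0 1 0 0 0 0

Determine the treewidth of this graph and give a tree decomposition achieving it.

Every bag has size at most 2, so the width is 2 − 1 = 1 and tw(G) ≤ 1. Any graph with an edge has treewidth ≥ 1, and G has the edge 2–0. The upper and lower bounds meet at 1, so that is the treewidth.

Treewidth 1.
One such decomposition:
Bags: B1 = {0, 2}  B2 = {1, 2}  B3 = {2, 5}  B4 = {0, 4}  B5 = {2, 6}  B6 = {3, 4}
Tree: B1–B2, B2–B3, B1–B4, B3–B5, B4–B6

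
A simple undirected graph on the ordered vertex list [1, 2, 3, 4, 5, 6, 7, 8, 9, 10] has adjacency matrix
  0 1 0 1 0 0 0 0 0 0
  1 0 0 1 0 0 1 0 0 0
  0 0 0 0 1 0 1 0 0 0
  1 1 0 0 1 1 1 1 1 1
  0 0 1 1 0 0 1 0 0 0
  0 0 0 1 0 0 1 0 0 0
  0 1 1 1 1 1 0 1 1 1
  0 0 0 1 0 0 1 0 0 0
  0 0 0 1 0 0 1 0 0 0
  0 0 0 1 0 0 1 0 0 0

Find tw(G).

A width-2 tree decomposition is:
Bags: B1 = {4, 5, 7}  B2 = {3, 5, 7}  B3 = {4, 7, 8}  B4 = {4, 7, 10}  B5 = {4, 6, 7}  B6 = {2, 4, 7}  B7 = {4, 7, 9}  B8 = {1, 2, 4}
Tree: B1–B2, B1–B3, B1–B4, B4–B5, B3–B6, B1–B7, B6–B8
The largest bag has 3 vertices, giving width 2; this decomposition certifies tw(G) ≤ 2. On the other hand G contains the 3-clique {3, 5, 7}. A clique must lie in a single bag of any decomposition, so no decomposition can have width below 2. The upper and lower bounds meet at 2, so that is the treewidth.

2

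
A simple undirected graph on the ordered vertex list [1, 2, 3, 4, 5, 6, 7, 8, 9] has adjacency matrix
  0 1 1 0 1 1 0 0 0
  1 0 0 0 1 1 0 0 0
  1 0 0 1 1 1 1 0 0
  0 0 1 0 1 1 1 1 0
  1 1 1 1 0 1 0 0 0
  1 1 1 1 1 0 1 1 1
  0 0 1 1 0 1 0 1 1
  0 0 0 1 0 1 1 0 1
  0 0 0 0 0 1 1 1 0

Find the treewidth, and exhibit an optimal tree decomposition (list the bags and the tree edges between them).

Treewidth 3.
One optimal decomposition is:
Bags: B1 = {4, 6, 7, 8}  B2 = {3, 4, 6, 7}  B3 = {3, 4, 5, 6}  B4 = {1, 3, 5, 6}  B5 = {6, 7, 8, 9}  B6 = {1, 2, 5, 6}
Tree: B1–B2, B2–B3, B3–B4, B1–B5, B4–B6

Every bag has size at most 4, so the width is 4 − 1 = 3 and tw(G) ≤ 3. On the other hand G contains the 4-clique {6, 7, 8, 9}. A clique must lie in a single bag of any decomposition, so no decomposition can have width below 3. Hence tw(G) = 3 exactly.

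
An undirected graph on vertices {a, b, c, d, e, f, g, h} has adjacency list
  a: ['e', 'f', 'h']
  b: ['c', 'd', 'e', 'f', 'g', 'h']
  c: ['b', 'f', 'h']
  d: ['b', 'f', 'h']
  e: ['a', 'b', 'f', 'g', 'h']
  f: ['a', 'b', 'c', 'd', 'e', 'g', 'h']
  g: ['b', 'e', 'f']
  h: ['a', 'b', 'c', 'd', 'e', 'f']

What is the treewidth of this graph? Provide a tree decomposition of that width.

Treewidth 3.
Bags: B1 = {b, c, f, h}  B2 = {b, d, f, h}  B3 = {b, e, f, h}  B4 = {b, e, f, g}  B5 = {a, e, f, h}
Tree: B1–B2, B2–B3, B3–B4, B3–B5

Each bag holds 4 vertices, so the decomposition has width 3, which upper-bounds the treewidth. Conversely, {b, e, f, g} is a clique of size 4, and the vertices of any clique must share a bag in every tree decomposition; so some bag has ≥ 4 vertices and tw(G) ≥ 3. The upper and lower bounds meet at 3, so that is the treewidth.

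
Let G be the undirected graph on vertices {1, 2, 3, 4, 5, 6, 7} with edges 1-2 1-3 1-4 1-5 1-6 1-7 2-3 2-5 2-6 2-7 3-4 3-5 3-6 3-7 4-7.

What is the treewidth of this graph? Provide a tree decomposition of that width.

The largest bag has 4 vertices, giving width 3; this decomposition certifies tw(G) ≤ 3. On the other hand G contains the 4-clique {1, 2, 3, 5}. A clique must lie in a single bag of any decomposition, so no decomposition can have width below 3. Combining the bounds, tw(G) = 3.

Treewidth 3.
One optimal decomposition is:
Bags: B1 = {1, 3, 4, 7}  B2 = {1, 2, 3, 7}  B3 = {1, 2, 3, 6}  B4 = {1, 2, 3, 5}
Tree: B1–B2, B2–B3, B3–B4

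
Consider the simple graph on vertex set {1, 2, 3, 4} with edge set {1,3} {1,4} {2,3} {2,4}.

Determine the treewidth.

A width-2 tree decomposition is:
Bags: B1 = {1, 2, 3}  B2 = {1, 2, 4}
Tree: B1–B2
The largest bag has 3 vertices, giving width 2; this decomposition certifies tw(G) ≤ 2. Since 1–3–2–4–1 is a cycle in G, G is not acyclic. Forests are exactly the graphs of treewidth ≤ 1, so tw(G) ≥ 2. Therefore the treewidth is 2.

2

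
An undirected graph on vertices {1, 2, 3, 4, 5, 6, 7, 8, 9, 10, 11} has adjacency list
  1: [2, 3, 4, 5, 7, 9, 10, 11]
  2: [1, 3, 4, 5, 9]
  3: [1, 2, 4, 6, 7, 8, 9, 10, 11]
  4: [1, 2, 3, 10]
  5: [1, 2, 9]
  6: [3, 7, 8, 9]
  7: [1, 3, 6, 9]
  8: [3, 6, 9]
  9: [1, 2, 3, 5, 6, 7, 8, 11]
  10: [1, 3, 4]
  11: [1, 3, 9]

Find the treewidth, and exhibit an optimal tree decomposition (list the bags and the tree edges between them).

Treewidth 3.
One optimal decomposition is:
Bags: B1 = {1, 3, 9, 11}  B2 = {1, 2, 3, 9}  B3 = {1, 3, 7, 9}  B4 = {3, 6, 7, 9}  B5 = {1, 2, 3, 4}  B6 = {1, 2, 5, 9}  B7 = {1, 3, 4, 10}  B8 = {3, 6, 8, 9}
Tree: B1–B2, B2–B3, B3–B4, B2–B5, B2–B6, B5–B7, B4–B8

Every bag has size at most 4, so the width is 4 − 1 = 3 and tw(G) ≤ 3. For the lower bound, the 4 vertices {3, 6, 8, 9} are pairwise adjacent, and any tree decomposition puts a clique entirely inside one bag — forcing width ≥ 3. Combining the bounds, tw(G) = 3.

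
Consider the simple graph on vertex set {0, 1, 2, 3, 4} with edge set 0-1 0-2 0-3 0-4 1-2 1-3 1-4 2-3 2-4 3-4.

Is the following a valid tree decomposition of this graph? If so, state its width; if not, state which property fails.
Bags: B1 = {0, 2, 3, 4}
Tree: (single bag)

No — vertex 1 appears in no bag.

A tree decomposition must satisfy three properties: every vertex lies in some bag; for every edge, both endpoints lie together in some bag; and for every vertex, the bags containing it form a connected subtree. Here vertex 1 appears in no bag, so the decomposition is invalid.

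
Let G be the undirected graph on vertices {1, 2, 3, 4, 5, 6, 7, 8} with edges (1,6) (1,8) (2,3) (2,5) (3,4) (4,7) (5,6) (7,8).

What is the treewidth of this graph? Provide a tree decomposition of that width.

Every bag has size at most 3, so the width is 3 − 1 = 2 and tw(G) ≤ 2. Since 4–3–2–5–6–1–8–7–4 is a cycle in G, G is not acyclic. Forests are exactly the graphs of treewidth ≤ 1, so tw(G) ≥ 2. Hence tw(G) = 2 exactly.

Treewidth 2.
One such decomposition:
Bags: B1 = {2, 3, 4}  B2 = {2, 4, 5}  B3 = {4, 5, 6}  B4 = {1, 4, 6}  B5 = {1, 4, 8}  B6 = {4, 7, 8}
Tree: B1–B2, B2–B3, B3–B4, B4–B5, B5–B6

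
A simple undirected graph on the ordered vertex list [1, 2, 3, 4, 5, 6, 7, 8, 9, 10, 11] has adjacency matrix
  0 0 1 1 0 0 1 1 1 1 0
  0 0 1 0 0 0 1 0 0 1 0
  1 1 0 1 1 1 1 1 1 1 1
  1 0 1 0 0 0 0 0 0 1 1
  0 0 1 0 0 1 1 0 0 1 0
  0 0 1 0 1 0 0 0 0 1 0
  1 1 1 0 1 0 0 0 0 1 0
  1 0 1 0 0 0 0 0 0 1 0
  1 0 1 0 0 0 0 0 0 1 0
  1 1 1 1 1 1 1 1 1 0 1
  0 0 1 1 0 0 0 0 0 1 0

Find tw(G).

3

A width-3 tree decomposition is:
Bags: B1 = {2, 3, 7, 10}  B2 = {3, 5, 7, 10}  B3 = {1, 3, 7, 10}  B4 = {1, 3, 4, 10}  B5 = {3, 5, 6, 10}  B6 = {1, 3, 8, 10}  B7 = {1, 3, 9, 10}  B8 = {3, 4, 10, 11}
Tree: B1–B2, B1–B3, B3–B4, B2–B5, B4–B6, B3–B7, B4–B8
The largest bag has 4 vertices, giving width 3; this decomposition certifies tw(G) ≤ 3. Conversely, {1, 3, 8, 10} is a clique of size 4, and the vertices of any clique must share a bag in every tree decomposition; so some bag has ≥ 4 vertices and tw(G) ≥ 3. The upper and lower bounds meet at 3, so that is the treewidth.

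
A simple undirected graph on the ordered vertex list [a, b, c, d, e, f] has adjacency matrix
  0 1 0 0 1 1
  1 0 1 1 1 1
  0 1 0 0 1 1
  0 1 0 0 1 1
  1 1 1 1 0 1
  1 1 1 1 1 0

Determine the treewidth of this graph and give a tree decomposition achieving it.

Treewidth 3.
One such decomposition:
Bags: B1 = {a, b, e, f}  B2 = {b, d, e, f}  B3 = {b, c, e, f}
Tree: B1–B2, B1–B3

The largest bag has 4 vertices, giving width 3; this decomposition certifies tw(G) ≤ 3. On the other hand G contains the 4-clique {b, d, e, f}. A clique must lie in a single bag of any decomposition, so no decomposition can have width below 3. Combining the bounds, tw(G) = 3.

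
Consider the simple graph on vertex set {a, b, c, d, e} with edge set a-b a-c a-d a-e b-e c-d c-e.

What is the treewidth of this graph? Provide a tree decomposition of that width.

Treewidth 2.
One optimal decomposition is:
Bags: B1 = {a, c, e}  B2 = {a, b, e}  B3 = {a, c, d}
Tree: B1–B2, B1–B3

Every bag has size at most 3, so the width is 3 − 1 = 2 and tw(G) ≤ 2. On the other hand G contains the 3-clique {a, c, d}. A clique must lie in a single bag of any decomposition, so no decomposition can have width below 2. Hence tw(G) = 2 exactly.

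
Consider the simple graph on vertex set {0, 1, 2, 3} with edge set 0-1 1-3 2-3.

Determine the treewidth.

1

A width-1 tree decomposition is:
Bags: B1 = {0, 1}  B2 = {1, 3}  B3 = {2, 3}
Tree: B1–B2, B2–B3
Every bag has size at most 2, so the width is 2 − 1 = 1 and tw(G) ≤ 1. G has an edge, so its treewidth is at least 1. The upper and lower bounds meet at 1, so that is the treewidth.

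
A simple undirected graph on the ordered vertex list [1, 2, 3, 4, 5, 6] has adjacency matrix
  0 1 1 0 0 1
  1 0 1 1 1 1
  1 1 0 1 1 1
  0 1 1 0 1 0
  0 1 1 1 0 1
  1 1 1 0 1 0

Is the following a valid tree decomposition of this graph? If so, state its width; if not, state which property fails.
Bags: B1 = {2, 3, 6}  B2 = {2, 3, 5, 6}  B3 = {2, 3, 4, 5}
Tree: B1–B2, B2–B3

A tree decomposition must satisfy three properties: every vertex lies in some bag; for every edge, both endpoints lie together in some bag; and for every vertex, the bags containing it form a connected subtree. Here vertex 1 appears in no bag, so the decomposition is invalid.

No — vertex 1 appears in no bag.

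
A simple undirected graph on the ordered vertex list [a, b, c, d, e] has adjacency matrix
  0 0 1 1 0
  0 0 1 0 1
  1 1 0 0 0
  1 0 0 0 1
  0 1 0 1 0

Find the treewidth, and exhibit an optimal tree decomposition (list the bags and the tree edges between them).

Each bag holds 3 vertices, so the decomposition has width 2, which upper-bounds the treewidth. The edges e–b–c–a–d–e form a cycle, so G is not a tree and its treewidth is at least 2. Therefore the treewidth is 2.

Treewidth 2.
One optimal decomposition is:
Bags: B1 = {b, c, e}  B2 = {a, c, e}  B3 = {a, d, e}
Tree: B1–B2, B2–B3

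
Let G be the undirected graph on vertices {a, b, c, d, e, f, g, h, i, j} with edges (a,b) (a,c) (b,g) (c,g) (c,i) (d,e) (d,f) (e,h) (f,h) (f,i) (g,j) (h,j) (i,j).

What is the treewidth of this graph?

2

A width-2 tree decomposition is:
Bags: B1 = {d, e, f}  B2 = {e, f, h}  B3 = {f, h, i}  B4 = {h, i, j}  B5 = {c, i, j}  B6 = {c, g, j}  B7 = {a, c, g}  B8 = {a, b, g}
Tree: B1–B2, B2–B3, B3–B4, B4–B5, B5–B6, B6–B7, B7–B8
Each bag holds 3 vertices, so the decomposition has width 2, which upper-bounds the treewidth. For the lower bound, G contains the cycle d–e–h–f–d, so G is not a forest; only forests have treewidth ≤ 1, hence tw(G) ≥ 2. The upper and lower bounds meet at 2, so that is the treewidth.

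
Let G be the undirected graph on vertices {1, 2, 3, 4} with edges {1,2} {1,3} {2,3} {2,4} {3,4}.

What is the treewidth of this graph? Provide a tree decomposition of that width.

Treewidth 2.
One such decomposition:
Bags: B1 = {1, 2, 3}  B2 = {2, 3, 4}
Tree: B1–B2

Every bag has size at most 3, so the width is 3 − 1 = 2 and tw(G) ≤ 2. On the other hand G contains the 3-clique {1, 2, 3}. A clique must lie in a single bag of any decomposition, so no decomposition can have width below 2. The upper and lower bounds meet at 2, so that is the treewidth.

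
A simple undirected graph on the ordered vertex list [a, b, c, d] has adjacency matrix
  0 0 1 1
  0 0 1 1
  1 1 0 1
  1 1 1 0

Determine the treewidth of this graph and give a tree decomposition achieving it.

Treewidth 2.
One such decomposition:
Bags: B1 = {a, c, d}  B2 = {b, c, d}
Tree: B1–B2

Each bag holds 3 vertices, so the decomposition has width 2, which upper-bounds the treewidth. On the other hand G contains the 3-clique {a, c, d}. A clique must lie in a single bag of any decomposition, so no decomposition can have width below 2. Combining the bounds, tw(G) = 2.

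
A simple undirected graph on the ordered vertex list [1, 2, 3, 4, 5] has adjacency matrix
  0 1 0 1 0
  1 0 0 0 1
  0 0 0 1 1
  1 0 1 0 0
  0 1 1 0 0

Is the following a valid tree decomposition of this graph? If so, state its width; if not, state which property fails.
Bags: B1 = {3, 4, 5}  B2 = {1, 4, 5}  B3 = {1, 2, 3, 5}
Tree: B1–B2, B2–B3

A tree decomposition must satisfy three properties: every vertex lies in some bag; for every edge, both endpoints lie together in some bag; and for every vertex, the bags containing it form a connected subtree. Here bags containing vertex 3 are not connected in the tree, so the decomposition is invalid.

No — bags containing vertex 3 are not connected in the tree.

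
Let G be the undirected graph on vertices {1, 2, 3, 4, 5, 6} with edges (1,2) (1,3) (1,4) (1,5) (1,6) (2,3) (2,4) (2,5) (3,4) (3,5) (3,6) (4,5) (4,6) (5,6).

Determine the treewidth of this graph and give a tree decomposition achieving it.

Each bag holds 5 vertices, so the decomposition has width 4, which upper-bounds the treewidth. On the other hand G contains the 5-clique {1, 2, 3, 4, 5}. A clique must lie in a single bag of any decomposition, so no decomposition can have width below 4. Hence tw(G) = 4 exactly.

Treewidth 4.
One such decomposition:
Bags: B1 = {1, 2, 3, 4, 5}  B2 = {1, 3, 4, 5, 6}
Tree: B1–B2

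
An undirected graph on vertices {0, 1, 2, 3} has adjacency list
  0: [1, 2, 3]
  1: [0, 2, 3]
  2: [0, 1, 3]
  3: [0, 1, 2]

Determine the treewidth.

A width-3 tree decomposition is:
Bags: B1 = {0, 1, 2, 3}
Tree: (single bag)
With just one bag of size 4, the width is 4 − 1 = 3, so tw(G) ≤ 3. On the other hand G contains the 4-clique {0, 1, 2, 3}. A clique must lie in a single bag of any decomposition, so no decomposition can have width below 3. Combining the bounds, tw(G) = 3.

3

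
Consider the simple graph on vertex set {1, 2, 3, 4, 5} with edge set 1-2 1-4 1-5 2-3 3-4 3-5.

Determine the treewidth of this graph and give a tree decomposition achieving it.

Treewidth 2.
One optimal decomposition is:
Bags: B1 = {1, 2, 3}  B2 = {1, 3, 4}  B3 = {1, 3, 5}
Tree: B1–B2, B2–B3

The largest bag has 3 vertices, giving width 2; this decomposition certifies tw(G) ≤ 2. Since 2–3–4–1–2 is a cycle in G, G is not acyclic. Forests are exactly the graphs of treewidth ≤ 1, so tw(G) ≥ 2. Therefore the treewidth is 2.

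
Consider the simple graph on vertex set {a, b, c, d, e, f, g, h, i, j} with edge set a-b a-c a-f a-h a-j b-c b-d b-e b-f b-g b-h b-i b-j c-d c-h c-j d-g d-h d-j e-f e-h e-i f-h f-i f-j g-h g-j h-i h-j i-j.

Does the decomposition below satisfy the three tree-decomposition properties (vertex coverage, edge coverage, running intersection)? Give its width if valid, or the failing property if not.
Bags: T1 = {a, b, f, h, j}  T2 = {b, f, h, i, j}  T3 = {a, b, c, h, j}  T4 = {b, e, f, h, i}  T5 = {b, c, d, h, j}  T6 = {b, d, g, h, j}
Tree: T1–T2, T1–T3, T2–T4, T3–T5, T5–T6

Yes; width 4.

Every vertex of G appears in some bag (union = {a, b, c, d, e, f, g, h, i, j}); every edge is covered by a bag; and for each vertex v the set of bags containing v is connected in the bag tree. The decomposition is therefore valid. The largest bag has 5 vertices, so the width is 4.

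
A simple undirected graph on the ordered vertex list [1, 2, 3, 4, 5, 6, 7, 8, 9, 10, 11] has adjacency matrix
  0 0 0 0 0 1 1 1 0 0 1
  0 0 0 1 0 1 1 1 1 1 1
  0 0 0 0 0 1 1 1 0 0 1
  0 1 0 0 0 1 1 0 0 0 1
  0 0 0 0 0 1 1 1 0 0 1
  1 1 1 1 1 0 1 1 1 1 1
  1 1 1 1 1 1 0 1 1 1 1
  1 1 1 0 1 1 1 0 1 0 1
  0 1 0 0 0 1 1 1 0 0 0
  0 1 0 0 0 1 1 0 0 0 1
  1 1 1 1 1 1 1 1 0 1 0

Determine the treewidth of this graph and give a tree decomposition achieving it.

Every bag has size at most 5, so the width is 5 − 1 = 4 and tw(G) ≤ 4. Conversely, {2, 6, 7, 8, 9} is a clique of size 5, and the vertices of any clique must share a bag in every tree decomposition; so some bag has ≥ 5 vertices and tw(G) ≥ 4. Hence tw(G) = 4 exactly.

Treewidth 4.
One optimal decomposition is:
Bags: B1 = {2, 6, 7, 10, 11}  B2 = {2, 6, 7, 8, 11}  B3 = {3, 6, 7, 8, 11}  B4 = {1, 6, 7, 8, 11}  B5 = {2, 4, 6, 7, 11}  B6 = {2, 6, 7, 8, 9}  B7 = {5, 6, 7, 8, 11}
Tree: B1–B2, B2–B3, B2–B4, B2–B5, B2–B6, B4–B7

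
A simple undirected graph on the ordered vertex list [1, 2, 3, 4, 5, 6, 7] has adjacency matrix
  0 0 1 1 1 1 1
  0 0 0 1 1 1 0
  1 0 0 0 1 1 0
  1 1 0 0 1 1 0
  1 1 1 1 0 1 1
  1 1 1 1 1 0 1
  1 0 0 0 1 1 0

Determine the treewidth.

3

A width-3 tree decomposition is:
Bags: B1 = {1, 4, 5, 6}  B2 = {1, 5, 6, 7}  B3 = {2, 4, 5, 6}  B4 = {1, 3, 5, 6}
Tree: B1–B2, B1–B3, B1–B4
Every bag has size at most 4, so the width is 4 − 1 = 3 and tw(G) ≤ 3. Conversely, {1, 3, 5, 6} is a clique of size 4, and the vertices of any clique must share a bag in every tree decomposition; so some bag has ≥ 4 vertices and tw(G) ≥ 3. The upper and lower bounds meet at 3, so that is the treewidth.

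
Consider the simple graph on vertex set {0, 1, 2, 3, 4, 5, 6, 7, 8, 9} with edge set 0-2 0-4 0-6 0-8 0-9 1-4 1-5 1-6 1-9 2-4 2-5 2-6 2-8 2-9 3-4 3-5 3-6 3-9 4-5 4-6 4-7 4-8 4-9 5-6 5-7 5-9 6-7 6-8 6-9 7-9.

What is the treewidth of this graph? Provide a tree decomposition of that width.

Treewidth 4.
Bags: B1 = {0, 2, 4, 6, 9}  B2 = {2, 4, 5, 6, 9}  B3 = {3, 4, 5, 6, 9}  B4 = {0, 2, 4, 6, 8}  B5 = {1, 4, 5, 6, 9}  B6 = {4, 5, 6, 7, 9}
Tree: B1–B2, B2–B3, B1–B4, B2–B5, B3–B6

The largest bag has 5 vertices, giving width 4; this decomposition certifies tw(G) ≤ 4. Conversely, {0, 2, 4, 6, 8} is a clique of size 5, and the vertices of any clique must share a bag in every tree decomposition; so some bag has ≥ 5 vertices and tw(G) ≥ 4. Hence tw(G) = 4 exactly.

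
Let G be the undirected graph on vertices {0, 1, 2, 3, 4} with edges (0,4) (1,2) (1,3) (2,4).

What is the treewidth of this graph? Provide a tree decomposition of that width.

Treewidth 1.
Bags: B1 = {1, 3}  B2 = {1, 2}  B3 = {2, 4}  B4 = {0, 4}
Tree: B1–B2, B2–B3, B3–B4

Every bag has size at most 2, so the width is 2 − 1 = 1 and tw(G) ≤ 1. Any graph with an edge has treewidth ≥ 1, and G has the edge 3–1. Therefore the treewidth is 1.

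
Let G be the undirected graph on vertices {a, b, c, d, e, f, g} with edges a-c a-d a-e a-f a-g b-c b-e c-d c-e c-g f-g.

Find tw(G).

A width-2 tree decomposition is:
Bags: B1 = {a, c, e}  B2 = {a, c, d}  B3 = {a, c, g}  B4 = {b, c, e}  B5 = {a, f, g}
Tree: B1–B2, B2–B3, B1–B4, B3–B5
Every bag has size at most 3, so the width is 3 − 1 = 2 and tw(G) ≤ 2. On the other hand G contains the 3-clique {a, c, d}. A clique must lie in a single bag of any decomposition, so no decomposition can have width below 2. Combining the bounds, tw(G) = 2.

2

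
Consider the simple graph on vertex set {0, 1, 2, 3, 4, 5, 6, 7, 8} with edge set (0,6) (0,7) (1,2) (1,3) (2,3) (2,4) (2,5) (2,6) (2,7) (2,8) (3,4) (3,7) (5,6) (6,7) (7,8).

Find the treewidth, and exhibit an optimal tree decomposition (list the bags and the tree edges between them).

Treewidth 2.
One such decomposition:
Bags: B1 = {2, 3, 4}  B2 = {2, 3, 7}  B3 = {2, 6, 7}  B4 = {0, 6, 7}  B5 = {1, 2, 3}  B6 = {2, 7, 8}  B7 = {2, 5, 6}
Tree: B1–B2, B2–B3, B3–B4, B1–B5, B3–B6, B3–B7

Each bag holds 3 vertices, so the decomposition has width 2, which upper-bounds the treewidth. Conversely, {0, 6, 7} is a clique of size 3, and the vertices of any clique must share a bag in every tree decomposition; so some bag has ≥ 3 vertices and tw(G) ≥ 2. Therefore the treewidth is 2.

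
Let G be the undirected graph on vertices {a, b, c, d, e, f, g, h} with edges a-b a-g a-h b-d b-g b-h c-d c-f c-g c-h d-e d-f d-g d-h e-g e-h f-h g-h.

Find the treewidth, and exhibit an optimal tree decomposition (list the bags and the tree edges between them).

Each bag holds 4 vertices, so the decomposition has width 3, which upper-bounds the treewidth. On the other hand G contains the 4-clique {d, e, g, h}. A clique must lie in a single bag of any decomposition, so no decomposition can have width below 3. Combining the bounds, tw(G) = 3.

Treewidth 3.
Bags: B1 = {c, d, g, h}  B2 = {b, d, g, h}  B3 = {c, d, f, h}  B4 = {a, b, g, h}  B5 = {d, e, g, h}
Tree: B1–B2, B1–B3, B2–B4, B2–B5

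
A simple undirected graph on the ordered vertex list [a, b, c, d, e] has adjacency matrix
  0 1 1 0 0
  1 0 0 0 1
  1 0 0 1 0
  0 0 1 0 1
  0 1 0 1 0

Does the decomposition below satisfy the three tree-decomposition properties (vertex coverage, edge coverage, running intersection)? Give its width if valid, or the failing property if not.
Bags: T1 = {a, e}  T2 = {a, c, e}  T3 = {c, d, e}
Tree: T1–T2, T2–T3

A tree decomposition must satisfy three properties: every vertex lies in some bag; for every edge, both endpoints lie together in some bag; and for every vertex, the bags containing it form a connected subtree. Here vertex b appears in no bag, so the decomposition is invalid.

No — vertex b appears in no bag.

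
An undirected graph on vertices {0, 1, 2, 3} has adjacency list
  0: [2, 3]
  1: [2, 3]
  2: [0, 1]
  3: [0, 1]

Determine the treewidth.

2

A width-2 tree decomposition is:
Bags: B1 = {0, 2, 3}  B2 = {1, 2, 3}
Tree: B1–B2
The largest bag has 3 vertices, giving width 2; this decomposition certifies tw(G) ≤ 2. Since 2–0–3–1–2 is a cycle in G, G is not acyclic. Forests are exactly the graphs of treewidth ≤ 1, so tw(G) ≥ 2. Combining the bounds, tw(G) = 2.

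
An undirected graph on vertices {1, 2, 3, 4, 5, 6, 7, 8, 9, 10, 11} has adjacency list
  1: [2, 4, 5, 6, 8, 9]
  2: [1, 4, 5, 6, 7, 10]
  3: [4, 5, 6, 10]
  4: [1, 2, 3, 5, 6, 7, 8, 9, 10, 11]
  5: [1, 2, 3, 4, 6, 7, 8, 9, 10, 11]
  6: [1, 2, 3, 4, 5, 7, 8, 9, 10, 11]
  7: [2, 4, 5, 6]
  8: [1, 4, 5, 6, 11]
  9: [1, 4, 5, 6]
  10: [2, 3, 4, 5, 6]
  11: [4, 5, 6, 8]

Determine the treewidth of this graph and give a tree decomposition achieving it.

Treewidth 4.
One optimal decomposition is:
Bags: B1 = {1, 2, 4, 5, 6}  B2 = {1, 4, 5, 6, 9}  B3 = {2, 4, 5, 6, 10}  B4 = {1, 4, 5, 6, 8}  B5 = {4, 5, 6, 8, 11}  B6 = {2, 4, 5, 6, 7}  B7 = {3, 4, 5, 6, 10}
Tree: B1–B2, B1–B3, B2–B4, B4–B5, B1–B6, B3–B7

The largest bag has 5 vertices, giving width 4; this decomposition certifies tw(G) ≤ 4. Conversely, {1, 4, 5, 6, 8} is a clique of size 5, and the vertices of any clique must share a bag in every tree decomposition; so some bag has ≥ 5 vertices and tw(G) ≥ 4. The upper and lower bounds meet at 4, so that is the treewidth.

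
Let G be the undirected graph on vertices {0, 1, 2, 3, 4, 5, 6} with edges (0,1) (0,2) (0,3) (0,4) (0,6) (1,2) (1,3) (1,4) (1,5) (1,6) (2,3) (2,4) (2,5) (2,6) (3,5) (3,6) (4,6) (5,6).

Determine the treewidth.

A width-4 tree decomposition is:
Bags: B1 = {0, 1, 2, 4, 6}  B2 = {0, 1, 2, 3, 6}  B3 = {1, 2, 3, 5, 6}
Tree: B1–B2, B2–B3
Every bag has size at most 5, so the width is 5 − 1 = 4 and tw(G) ≤ 4. Conversely, {0, 1, 2, 3, 6} is a clique of size 5, and the vertices of any clique must share a bag in every tree decomposition; so some bag has ≥ 5 vertices and tw(G) ≥ 4. The upper and lower bounds meet at 4, so that is the treewidth.

4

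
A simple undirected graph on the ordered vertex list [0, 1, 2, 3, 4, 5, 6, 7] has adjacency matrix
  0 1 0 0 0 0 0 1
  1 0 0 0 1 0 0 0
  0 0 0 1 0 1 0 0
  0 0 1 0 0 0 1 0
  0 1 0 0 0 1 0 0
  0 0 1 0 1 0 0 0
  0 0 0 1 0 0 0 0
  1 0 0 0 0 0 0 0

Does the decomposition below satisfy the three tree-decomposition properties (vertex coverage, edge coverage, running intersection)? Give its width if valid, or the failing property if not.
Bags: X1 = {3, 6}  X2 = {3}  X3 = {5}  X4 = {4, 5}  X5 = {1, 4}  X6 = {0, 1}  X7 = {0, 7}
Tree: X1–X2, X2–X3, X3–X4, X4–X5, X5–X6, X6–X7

A tree decomposition must satisfy three properties: every vertex lies in some bag; for every edge, both endpoints lie together in some bag; and for every vertex, the bags containing it form a connected subtree. Here vertex 2 appears in no bag, so the decomposition is invalid.

No — vertex 2 appears in no bag.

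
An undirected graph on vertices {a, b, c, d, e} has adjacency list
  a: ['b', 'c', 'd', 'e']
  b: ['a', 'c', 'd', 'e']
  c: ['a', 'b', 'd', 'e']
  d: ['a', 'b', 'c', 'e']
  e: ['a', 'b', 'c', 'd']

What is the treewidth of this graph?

4

A width-4 tree decomposition is:
Bags: B1 = {a, b, c, d, e}
Tree: (single bag)
A single bag containing all 5 vertices is trivially a valid decomposition of width 4. On the other hand G contains the 5-clique {a, b, c, d, e}. A clique must lie in a single bag of any decomposition, so no decomposition can have width below 4. Hence tw(G) = 4 exactly.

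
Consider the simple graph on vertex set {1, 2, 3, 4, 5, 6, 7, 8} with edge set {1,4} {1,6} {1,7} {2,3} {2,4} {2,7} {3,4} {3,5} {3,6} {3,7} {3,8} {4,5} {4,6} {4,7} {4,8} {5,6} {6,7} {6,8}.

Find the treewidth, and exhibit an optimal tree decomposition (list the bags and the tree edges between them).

Treewidth 3.
One such decomposition:
Bags: B1 = {3, 4, 6, 7}  B2 = {2, 3, 4, 7}  B3 = {3, 4, 6, 8}  B4 = {1, 4, 6, 7}  B5 = {3, 4, 5, 6}
Tree: B1–B2, B1–B3, B1–B4, B3–B5

Every bag has size at most 4, so the width is 4 − 1 = 3 and tw(G) ≤ 3. For the lower bound, the 4 vertices {1, 4, 6, 7} are pairwise adjacent, and any tree decomposition puts a clique entirely inside one bag — forcing width ≥ 3. Hence tw(G) = 3 exactly.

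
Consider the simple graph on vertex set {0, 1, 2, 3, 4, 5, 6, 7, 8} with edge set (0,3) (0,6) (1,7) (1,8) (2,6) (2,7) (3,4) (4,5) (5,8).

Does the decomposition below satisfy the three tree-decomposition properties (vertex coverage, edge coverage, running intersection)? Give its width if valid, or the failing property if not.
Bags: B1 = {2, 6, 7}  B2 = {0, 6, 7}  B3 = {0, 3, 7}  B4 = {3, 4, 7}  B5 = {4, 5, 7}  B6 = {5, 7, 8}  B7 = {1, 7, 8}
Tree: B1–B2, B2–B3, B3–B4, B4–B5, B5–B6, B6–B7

Yes; width 2.

Vertex coverage: the bags together contain {0, 1, 2, 3, 4, 5, 6, 7, 8}, the full vertex set. Edge coverage: each edge of G has both endpoints in at least one bag. Running intersection: for every vertex, the bags containing it form a connected subtree. All three properties hold, so this is a valid tree decomposition of width max|bag| − 1 = 2, and hence tw(G) ≤ 2.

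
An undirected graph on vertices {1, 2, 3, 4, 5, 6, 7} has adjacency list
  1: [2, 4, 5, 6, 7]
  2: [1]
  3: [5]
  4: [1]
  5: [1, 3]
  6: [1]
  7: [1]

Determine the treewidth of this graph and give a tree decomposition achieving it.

The largest bag has 2 vertices, giving width 1; this decomposition certifies tw(G) ≤ 1. Since G has at least one edge (e.g. 2–1), it is not an edgeless graph, so tw(G) ≥ 1. The upper and lower bounds meet at 1, so that is the treewidth.

Treewidth 1.
Bags: B1 = {1, 2}  B2 = {1, 5}  B3 = {1, 4}  B4 = {3, 5}  B5 = {1, 6}  B6 = {1, 7}
Tree: B1–B2, B1–B3, B2–B4, B1–B5, B3–B6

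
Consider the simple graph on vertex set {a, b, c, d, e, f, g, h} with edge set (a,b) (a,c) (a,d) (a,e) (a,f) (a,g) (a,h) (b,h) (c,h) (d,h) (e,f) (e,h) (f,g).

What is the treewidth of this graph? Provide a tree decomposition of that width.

Treewidth 2.
One such decomposition:
Bags: B1 = {a, b, h}  B2 = {a, e, h}  B3 = {a, d, h}  B4 = {a, e, f}  B5 = {a, c, h}  B6 = {a, f, g}
Tree: B1–B2, B1–B3, B2–B4, B2–B5, B4–B6

Each bag holds 3 vertices, so the decomposition has width 2, which upper-bounds the treewidth. On the other hand G contains the 3-clique {a, f, g}. A clique must lie in a single bag of any decomposition, so no decomposition can have width below 2. The upper and lower bounds meet at 2, so that is the treewidth.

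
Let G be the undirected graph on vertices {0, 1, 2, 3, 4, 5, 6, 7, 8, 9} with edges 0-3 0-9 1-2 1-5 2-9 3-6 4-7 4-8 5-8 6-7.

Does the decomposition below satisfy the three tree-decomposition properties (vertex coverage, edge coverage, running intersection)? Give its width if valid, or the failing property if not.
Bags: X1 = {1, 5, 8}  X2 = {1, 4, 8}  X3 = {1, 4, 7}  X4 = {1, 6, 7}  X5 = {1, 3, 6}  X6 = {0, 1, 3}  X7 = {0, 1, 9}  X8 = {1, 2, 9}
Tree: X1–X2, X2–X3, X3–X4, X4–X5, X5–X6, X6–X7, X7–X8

Every vertex of G appears in some bag (union = {0, 1, 2, 3, 4, 5, 6, 7, 8, 9}); every edge is covered by a bag; and for each vertex v the set of bags containing v is connected in the bag tree. The decomposition is therefore valid. The largest bag has 3 vertices, so the width is 2.

Yes; width 2.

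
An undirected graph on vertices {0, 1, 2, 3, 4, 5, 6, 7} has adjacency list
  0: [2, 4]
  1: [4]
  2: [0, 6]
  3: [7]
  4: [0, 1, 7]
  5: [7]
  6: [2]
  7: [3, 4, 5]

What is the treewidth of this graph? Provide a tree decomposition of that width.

Treewidth 1.
One optimal decomposition is:
Bags: B1 = {0, 2}  B2 = {2, 6}  B3 = {0, 4}  B4 = {4, 7}  B5 = {1, 4}  B6 = {5, 7}  B7 = {3, 7}
Tree: B1–B2, B1–B3, B3–B4, B4–B5, B4–B6, B4–B7

Every bag has size at most 2, so the width is 2 − 1 = 1 and tw(G) ≤ 1. G has an edge, so its treewidth is at least 1. Hence tw(G) = 1 exactly.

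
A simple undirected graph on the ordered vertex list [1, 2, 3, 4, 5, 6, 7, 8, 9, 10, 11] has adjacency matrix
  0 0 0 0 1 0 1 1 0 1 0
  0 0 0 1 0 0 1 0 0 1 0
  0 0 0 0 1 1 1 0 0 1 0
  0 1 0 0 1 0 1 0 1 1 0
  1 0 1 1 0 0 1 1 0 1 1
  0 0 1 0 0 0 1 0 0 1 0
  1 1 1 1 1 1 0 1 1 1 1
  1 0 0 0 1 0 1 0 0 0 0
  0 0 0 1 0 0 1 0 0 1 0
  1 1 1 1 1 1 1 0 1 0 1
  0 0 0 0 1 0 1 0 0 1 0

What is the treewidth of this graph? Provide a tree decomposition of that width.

Treewidth 3.
One such decomposition:
Bags: B1 = {5, 7, 10, 11}  B2 = {4, 5, 7, 10}  B3 = {4, 7, 9, 10}  B4 = {2, 4, 7, 10}  B5 = {1, 5, 7, 10}  B6 = {3, 5, 7, 10}  B7 = {3, 6, 7, 10}  B8 = {1, 5, 7, 8}
Tree: B1–B2, B2–B3, B3–B4, B2–B5, B2–B6, B6–B7, B5–B8

Each bag holds 4 vertices, so the decomposition has width 3, which upper-bounds the treewidth. On the other hand G contains the 4-clique {1, 5, 7, 8}. A clique must lie in a single bag of any decomposition, so no decomposition can have width below 3. The upper and lower bounds meet at 3, so that is the treewidth.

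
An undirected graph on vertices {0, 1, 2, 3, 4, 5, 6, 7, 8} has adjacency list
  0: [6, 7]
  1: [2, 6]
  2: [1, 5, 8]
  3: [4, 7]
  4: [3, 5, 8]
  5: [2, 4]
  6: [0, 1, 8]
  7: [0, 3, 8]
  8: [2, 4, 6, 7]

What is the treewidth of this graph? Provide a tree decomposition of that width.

Each bag holds 4 vertices, so the decomposition has width 3, which upper-bounds the treewidth. For the lower bound: the 4 vertex sets {1,2,5}, {6}, {8}, {0,3,4,7} are disjoint, each induces a connected subgraph, and every pair is joined by at least one edge of G. Contracting each set to a single vertex therefore yields K_{4} as a minor, and since treewidth is minor-monotone, tw(G) ≥ tw(K_{4}) = 3. Hence tw(G) = 3 exactly.

Treewidth 3.
Bags: B1 = {1, 2, 5, 6}  B2 = {2, 5, 6, 8}  B3 = {4, 5, 6, 8}  B4 = {0, 4, 6, 8}  B5 = {0, 4, 7, 8}  B6 = {0, 3, 4, 7}
Tree: B1–B2, B2–B3, B3–B4, B4–B5, B5–B6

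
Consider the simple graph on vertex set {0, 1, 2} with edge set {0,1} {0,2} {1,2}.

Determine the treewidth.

A width-2 tree decomposition is:
Bags: B1 = {0, 1, 2}
Tree: (single bag)
A single bag containing all 3 vertices is trivially a valid decomposition of width 2. On the other hand G contains the 3-clique {0, 1, 2}. A clique must lie in a single bag of any decomposition, so no decomposition can have width below 2. Therefore the treewidth is 2.

2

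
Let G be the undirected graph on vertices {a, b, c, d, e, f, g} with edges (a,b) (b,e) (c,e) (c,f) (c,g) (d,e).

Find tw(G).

A width-1 tree decomposition is:
Bags: B1 = {c, g}  B2 = {c, f}  B3 = {c, e}  B4 = {b, e}  B5 = {d, e}  B6 = {a, b}
Tree: B1–B2, B2–B3, B3–B4, B4–B5, B4–B6
Each bag holds 2 vertices, so the decomposition has width 1, which upper-bounds the treewidth. Any graph with an edge has treewidth ≥ 1, and G has the edge g–c. The upper and lower bounds meet at 1, so that is the treewidth.

1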